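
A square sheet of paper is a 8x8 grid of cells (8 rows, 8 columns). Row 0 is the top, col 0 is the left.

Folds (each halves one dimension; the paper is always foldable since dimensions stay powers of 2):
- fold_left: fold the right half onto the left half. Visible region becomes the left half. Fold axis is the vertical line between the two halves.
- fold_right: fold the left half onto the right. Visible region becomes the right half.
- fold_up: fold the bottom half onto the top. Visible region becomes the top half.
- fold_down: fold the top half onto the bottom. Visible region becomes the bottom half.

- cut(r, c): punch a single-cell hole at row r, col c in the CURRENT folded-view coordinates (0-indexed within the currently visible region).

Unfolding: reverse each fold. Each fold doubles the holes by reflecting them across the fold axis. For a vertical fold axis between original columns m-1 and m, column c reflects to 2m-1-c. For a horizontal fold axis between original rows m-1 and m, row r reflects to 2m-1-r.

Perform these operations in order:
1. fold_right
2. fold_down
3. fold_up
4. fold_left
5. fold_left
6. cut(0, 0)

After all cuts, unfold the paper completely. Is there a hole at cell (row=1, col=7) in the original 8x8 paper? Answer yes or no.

Op 1 fold_right: fold axis v@4; visible region now rows[0,8) x cols[4,8) = 8x4
Op 2 fold_down: fold axis h@4; visible region now rows[4,8) x cols[4,8) = 4x4
Op 3 fold_up: fold axis h@6; visible region now rows[4,6) x cols[4,8) = 2x4
Op 4 fold_left: fold axis v@6; visible region now rows[4,6) x cols[4,6) = 2x2
Op 5 fold_left: fold axis v@5; visible region now rows[4,6) x cols[4,5) = 2x1
Op 6 cut(0, 0): punch at orig (4,4); cuts so far [(4, 4)]; region rows[4,6) x cols[4,5) = 2x1
Unfold 1 (reflect across v@5): 2 holes -> [(4, 4), (4, 5)]
Unfold 2 (reflect across v@6): 4 holes -> [(4, 4), (4, 5), (4, 6), (4, 7)]
Unfold 3 (reflect across h@6): 8 holes -> [(4, 4), (4, 5), (4, 6), (4, 7), (7, 4), (7, 5), (7, 6), (7, 7)]
Unfold 4 (reflect across h@4): 16 holes -> [(0, 4), (0, 5), (0, 6), (0, 7), (3, 4), (3, 5), (3, 6), (3, 7), (4, 4), (4, 5), (4, 6), (4, 7), (7, 4), (7, 5), (7, 6), (7, 7)]
Unfold 5 (reflect across v@4): 32 holes -> [(0, 0), (0, 1), (0, 2), (0, 3), (0, 4), (0, 5), (0, 6), (0, 7), (3, 0), (3, 1), (3, 2), (3, 3), (3, 4), (3, 5), (3, 6), (3, 7), (4, 0), (4, 1), (4, 2), (4, 3), (4, 4), (4, 5), (4, 6), (4, 7), (7, 0), (7, 1), (7, 2), (7, 3), (7, 4), (7, 5), (7, 6), (7, 7)]
Holes: [(0, 0), (0, 1), (0, 2), (0, 3), (0, 4), (0, 5), (0, 6), (0, 7), (3, 0), (3, 1), (3, 2), (3, 3), (3, 4), (3, 5), (3, 6), (3, 7), (4, 0), (4, 1), (4, 2), (4, 3), (4, 4), (4, 5), (4, 6), (4, 7), (7, 0), (7, 1), (7, 2), (7, 3), (7, 4), (7, 5), (7, 6), (7, 7)]

Answer: no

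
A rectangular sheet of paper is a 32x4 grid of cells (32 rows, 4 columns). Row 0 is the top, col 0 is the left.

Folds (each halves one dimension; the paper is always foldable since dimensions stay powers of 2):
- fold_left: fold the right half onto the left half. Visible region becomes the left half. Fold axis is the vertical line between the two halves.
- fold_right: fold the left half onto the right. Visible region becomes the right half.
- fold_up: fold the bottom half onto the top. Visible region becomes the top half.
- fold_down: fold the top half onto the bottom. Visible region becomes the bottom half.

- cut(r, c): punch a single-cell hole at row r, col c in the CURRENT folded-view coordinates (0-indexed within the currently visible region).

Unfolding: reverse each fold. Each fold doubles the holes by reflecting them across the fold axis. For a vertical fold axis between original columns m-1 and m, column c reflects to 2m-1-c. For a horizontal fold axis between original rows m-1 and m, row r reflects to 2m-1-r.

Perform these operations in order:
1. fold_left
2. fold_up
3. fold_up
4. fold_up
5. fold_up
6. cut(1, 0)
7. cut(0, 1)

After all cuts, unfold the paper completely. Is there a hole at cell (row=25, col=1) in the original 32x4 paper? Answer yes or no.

Answer: no

Derivation:
Op 1 fold_left: fold axis v@2; visible region now rows[0,32) x cols[0,2) = 32x2
Op 2 fold_up: fold axis h@16; visible region now rows[0,16) x cols[0,2) = 16x2
Op 3 fold_up: fold axis h@8; visible region now rows[0,8) x cols[0,2) = 8x2
Op 4 fold_up: fold axis h@4; visible region now rows[0,4) x cols[0,2) = 4x2
Op 5 fold_up: fold axis h@2; visible region now rows[0,2) x cols[0,2) = 2x2
Op 6 cut(1, 0): punch at orig (1,0); cuts so far [(1, 0)]; region rows[0,2) x cols[0,2) = 2x2
Op 7 cut(0, 1): punch at orig (0,1); cuts so far [(0, 1), (1, 0)]; region rows[0,2) x cols[0,2) = 2x2
Unfold 1 (reflect across h@2): 4 holes -> [(0, 1), (1, 0), (2, 0), (3, 1)]
Unfold 2 (reflect across h@4): 8 holes -> [(0, 1), (1, 0), (2, 0), (3, 1), (4, 1), (5, 0), (6, 0), (7, 1)]
Unfold 3 (reflect across h@8): 16 holes -> [(0, 1), (1, 0), (2, 0), (3, 1), (4, 1), (5, 0), (6, 0), (7, 1), (8, 1), (9, 0), (10, 0), (11, 1), (12, 1), (13, 0), (14, 0), (15, 1)]
Unfold 4 (reflect across h@16): 32 holes -> [(0, 1), (1, 0), (2, 0), (3, 1), (4, 1), (5, 0), (6, 0), (7, 1), (8, 1), (9, 0), (10, 0), (11, 1), (12, 1), (13, 0), (14, 0), (15, 1), (16, 1), (17, 0), (18, 0), (19, 1), (20, 1), (21, 0), (22, 0), (23, 1), (24, 1), (25, 0), (26, 0), (27, 1), (28, 1), (29, 0), (30, 0), (31, 1)]
Unfold 5 (reflect across v@2): 64 holes -> [(0, 1), (0, 2), (1, 0), (1, 3), (2, 0), (2, 3), (3, 1), (3, 2), (4, 1), (4, 2), (5, 0), (5, 3), (6, 0), (6, 3), (7, 1), (7, 2), (8, 1), (8, 2), (9, 0), (9, 3), (10, 0), (10, 3), (11, 1), (11, 2), (12, 1), (12, 2), (13, 0), (13, 3), (14, 0), (14, 3), (15, 1), (15, 2), (16, 1), (16, 2), (17, 0), (17, 3), (18, 0), (18, 3), (19, 1), (19, 2), (20, 1), (20, 2), (21, 0), (21, 3), (22, 0), (22, 3), (23, 1), (23, 2), (24, 1), (24, 2), (25, 0), (25, 3), (26, 0), (26, 3), (27, 1), (27, 2), (28, 1), (28, 2), (29, 0), (29, 3), (30, 0), (30, 3), (31, 1), (31, 2)]
Holes: [(0, 1), (0, 2), (1, 0), (1, 3), (2, 0), (2, 3), (3, 1), (3, 2), (4, 1), (4, 2), (5, 0), (5, 3), (6, 0), (6, 3), (7, 1), (7, 2), (8, 1), (8, 2), (9, 0), (9, 3), (10, 0), (10, 3), (11, 1), (11, 2), (12, 1), (12, 2), (13, 0), (13, 3), (14, 0), (14, 3), (15, 1), (15, 2), (16, 1), (16, 2), (17, 0), (17, 3), (18, 0), (18, 3), (19, 1), (19, 2), (20, 1), (20, 2), (21, 0), (21, 3), (22, 0), (22, 3), (23, 1), (23, 2), (24, 1), (24, 2), (25, 0), (25, 3), (26, 0), (26, 3), (27, 1), (27, 2), (28, 1), (28, 2), (29, 0), (29, 3), (30, 0), (30, 3), (31, 1), (31, 2)]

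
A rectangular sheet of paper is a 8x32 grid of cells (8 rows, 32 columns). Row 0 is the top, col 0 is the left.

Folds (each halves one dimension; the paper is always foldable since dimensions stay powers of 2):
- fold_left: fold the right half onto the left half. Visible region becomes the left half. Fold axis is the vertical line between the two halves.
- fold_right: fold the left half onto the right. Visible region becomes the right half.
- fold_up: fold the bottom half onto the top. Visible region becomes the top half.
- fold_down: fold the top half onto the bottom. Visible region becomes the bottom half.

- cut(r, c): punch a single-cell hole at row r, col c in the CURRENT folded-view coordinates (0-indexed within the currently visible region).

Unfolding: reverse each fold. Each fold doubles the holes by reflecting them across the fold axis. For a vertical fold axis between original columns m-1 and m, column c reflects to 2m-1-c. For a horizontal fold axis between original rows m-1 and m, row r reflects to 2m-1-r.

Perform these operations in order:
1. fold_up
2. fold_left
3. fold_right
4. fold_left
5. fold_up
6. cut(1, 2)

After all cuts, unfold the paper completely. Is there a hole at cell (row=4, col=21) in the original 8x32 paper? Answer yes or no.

Op 1 fold_up: fold axis h@4; visible region now rows[0,4) x cols[0,32) = 4x32
Op 2 fold_left: fold axis v@16; visible region now rows[0,4) x cols[0,16) = 4x16
Op 3 fold_right: fold axis v@8; visible region now rows[0,4) x cols[8,16) = 4x8
Op 4 fold_left: fold axis v@12; visible region now rows[0,4) x cols[8,12) = 4x4
Op 5 fold_up: fold axis h@2; visible region now rows[0,2) x cols[8,12) = 2x4
Op 6 cut(1, 2): punch at orig (1,10); cuts so far [(1, 10)]; region rows[0,2) x cols[8,12) = 2x4
Unfold 1 (reflect across h@2): 2 holes -> [(1, 10), (2, 10)]
Unfold 2 (reflect across v@12): 4 holes -> [(1, 10), (1, 13), (2, 10), (2, 13)]
Unfold 3 (reflect across v@8): 8 holes -> [(1, 2), (1, 5), (1, 10), (1, 13), (2, 2), (2, 5), (2, 10), (2, 13)]
Unfold 4 (reflect across v@16): 16 holes -> [(1, 2), (1, 5), (1, 10), (1, 13), (1, 18), (1, 21), (1, 26), (1, 29), (2, 2), (2, 5), (2, 10), (2, 13), (2, 18), (2, 21), (2, 26), (2, 29)]
Unfold 5 (reflect across h@4): 32 holes -> [(1, 2), (1, 5), (1, 10), (1, 13), (1, 18), (1, 21), (1, 26), (1, 29), (2, 2), (2, 5), (2, 10), (2, 13), (2, 18), (2, 21), (2, 26), (2, 29), (5, 2), (5, 5), (5, 10), (5, 13), (5, 18), (5, 21), (5, 26), (5, 29), (6, 2), (6, 5), (6, 10), (6, 13), (6, 18), (6, 21), (6, 26), (6, 29)]
Holes: [(1, 2), (1, 5), (1, 10), (1, 13), (1, 18), (1, 21), (1, 26), (1, 29), (2, 2), (2, 5), (2, 10), (2, 13), (2, 18), (2, 21), (2, 26), (2, 29), (5, 2), (5, 5), (5, 10), (5, 13), (5, 18), (5, 21), (5, 26), (5, 29), (6, 2), (6, 5), (6, 10), (6, 13), (6, 18), (6, 21), (6, 26), (6, 29)]

Answer: no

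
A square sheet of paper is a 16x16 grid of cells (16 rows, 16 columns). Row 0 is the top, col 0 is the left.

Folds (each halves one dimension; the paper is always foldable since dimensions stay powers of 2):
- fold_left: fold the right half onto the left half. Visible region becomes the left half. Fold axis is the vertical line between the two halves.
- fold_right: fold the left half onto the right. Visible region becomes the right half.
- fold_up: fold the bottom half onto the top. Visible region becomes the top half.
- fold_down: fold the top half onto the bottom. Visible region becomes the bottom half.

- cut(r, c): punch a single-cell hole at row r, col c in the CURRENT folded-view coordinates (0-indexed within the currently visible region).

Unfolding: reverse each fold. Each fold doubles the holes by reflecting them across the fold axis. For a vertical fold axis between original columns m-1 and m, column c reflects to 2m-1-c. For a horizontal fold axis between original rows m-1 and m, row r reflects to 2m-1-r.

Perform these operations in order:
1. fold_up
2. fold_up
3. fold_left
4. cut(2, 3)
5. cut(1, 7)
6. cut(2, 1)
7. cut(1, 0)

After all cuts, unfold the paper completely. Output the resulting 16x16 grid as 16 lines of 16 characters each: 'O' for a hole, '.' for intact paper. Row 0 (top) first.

Op 1 fold_up: fold axis h@8; visible region now rows[0,8) x cols[0,16) = 8x16
Op 2 fold_up: fold axis h@4; visible region now rows[0,4) x cols[0,16) = 4x16
Op 3 fold_left: fold axis v@8; visible region now rows[0,4) x cols[0,8) = 4x8
Op 4 cut(2, 3): punch at orig (2,3); cuts so far [(2, 3)]; region rows[0,4) x cols[0,8) = 4x8
Op 5 cut(1, 7): punch at orig (1,7); cuts so far [(1, 7), (2, 3)]; region rows[0,4) x cols[0,8) = 4x8
Op 6 cut(2, 1): punch at orig (2,1); cuts so far [(1, 7), (2, 1), (2, 3)]; region rows[0,4) x cols[0,8) = 4x8
Op 7 cut(1, 0): punch at orig (1,0); cuts so far [(1, 0), (1, 7), (2, 1), (2, 3)]; region rows[0,4) x cols[0,8) = 4x8
Unfold 1 (reflect across v@8): 8 holes -> [(1, 0), (1, 7), (1, 8), (1, 15), (2, 1), (2, 3), (2, 12), (2, 14)]
Unfold 2 (reflect across h@4): 16 holes -> [(1, 0), (1, 7), (1, 8), (1, 15), (2, 1), (2, 3), (2, 12), (2, 14), (5, 1), (5, 3), (5, 12), (5, 14), (6, 0), (6, 7), (6, 8), (6, 15)]
Unfold 3 (reflect across h@8): 32 holes -> [(1, 0), (1, 7), (1, 8), (1, 15), (2, 1), (2, 3), (2, 12), (2, 14), (5, 1), (5, 3), (5, 12), (5, 14), (6, 0), (6, 7), (6, 8), (6, 15), (9, 0), (9, 7), (9, 8), (9, 15), (10, 1), (10, 3), (10, 12), (10, 14), (13, 1), (13, 3), (13, 12), (13, 14), (14, 0), (14, 7), (14, 8), (14, 15)]

Answer: ................
O......OO......O
.O.O........O.O.
................
................
.O.O........O.O.
O......OO......O
................
................
O......OO......O
.O.O........O.O.
................
................
.O.O........O.O.
O......OO......O
................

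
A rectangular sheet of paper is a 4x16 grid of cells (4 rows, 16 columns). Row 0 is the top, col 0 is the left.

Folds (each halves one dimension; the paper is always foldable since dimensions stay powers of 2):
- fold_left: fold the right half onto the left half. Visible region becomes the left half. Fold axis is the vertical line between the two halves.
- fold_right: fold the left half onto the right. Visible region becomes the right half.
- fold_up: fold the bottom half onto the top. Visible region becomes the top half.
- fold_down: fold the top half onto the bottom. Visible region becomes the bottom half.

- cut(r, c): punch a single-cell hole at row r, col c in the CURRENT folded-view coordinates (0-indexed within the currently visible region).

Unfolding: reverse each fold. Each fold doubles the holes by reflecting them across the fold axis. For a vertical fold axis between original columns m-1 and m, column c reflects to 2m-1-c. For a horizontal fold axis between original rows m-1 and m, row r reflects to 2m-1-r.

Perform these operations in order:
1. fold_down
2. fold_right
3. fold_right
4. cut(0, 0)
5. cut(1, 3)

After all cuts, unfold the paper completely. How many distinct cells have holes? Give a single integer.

Answer: 16

Derivation:
Op 1 fold_down: fold axis h@2; visible region now rows[2,4) x cols[0,16) = 2x16
Op 2 fold_right: fold axis v@8; visible region now rows[2,4) x cols[8,16) = 2x8
Op 3 fold_right: fold axis v@12; visible region now rows[2,4) x cols[12,16) = 2x4
Op 4 cut(0, 0): punch at orig (2,12); cuts so far [(2, 12)]; region rows[2,4) x cols[12,16) = 2x4
Op 5 cut(1, 3): punch at orig (3,15); cuts so far [(2, 12), (3, 15)]; region rows[2,4) x cols[12,16) = 2x4
Unfold 1 (reflect across v@12): 4 holes -> [(2, 11), (2, 12), (3, 8), (3, 15)]
Unfold 2 (reflect across v@8): 8 holes -> [(2, 3), (2, 4), (2, 11), (2, 12), (3, 0), (3, 7), (3, 8), (3, 15)]
Unfold 3 (reflect across h@2): 16 holes -> [(0, 0), (0, 7), (0, 8), (0, 15), (1, 3), (1, 4), (1, 11), (1, 12), (2, 3), (2, 4), (2, 11), (2, 12), (3, 0), (3, 7), (3, 8), (3, 15)]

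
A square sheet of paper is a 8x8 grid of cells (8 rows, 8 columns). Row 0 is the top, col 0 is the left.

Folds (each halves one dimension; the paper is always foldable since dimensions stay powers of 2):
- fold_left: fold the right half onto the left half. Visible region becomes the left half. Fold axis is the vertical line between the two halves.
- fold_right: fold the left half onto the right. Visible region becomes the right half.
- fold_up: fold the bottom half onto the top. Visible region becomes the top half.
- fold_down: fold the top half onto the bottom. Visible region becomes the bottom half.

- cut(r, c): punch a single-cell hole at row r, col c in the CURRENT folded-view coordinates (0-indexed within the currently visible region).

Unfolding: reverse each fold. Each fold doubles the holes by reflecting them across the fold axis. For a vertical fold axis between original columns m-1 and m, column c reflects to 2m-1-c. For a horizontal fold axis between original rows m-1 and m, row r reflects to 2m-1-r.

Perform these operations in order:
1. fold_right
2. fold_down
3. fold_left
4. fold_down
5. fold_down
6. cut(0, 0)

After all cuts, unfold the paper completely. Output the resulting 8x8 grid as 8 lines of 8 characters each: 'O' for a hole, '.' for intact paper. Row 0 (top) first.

Answer: O..OO..O
O..OO..O
O..OO..O
O..OO..O
O..OO..O
O..OO..O
O..OO..O
O..OO..O

Derivation:
Op 1 fold_right: fold axis v@4; visible region now rows[0,8) x cols[4,8) = 8x4
Op 2 fold_down: fold axis h@4; visible region now rows[4,8) x cols[4,8) = 4x4
Op 3 fold_left: fold axis v@6; visible region now rows[4,8) x cols[4,6) = 4x2
Op 4 fold_down: fold axis h@6; visible region now rows[6,8) x cols[4,6) = 2x2
Op 5 fold_down: fold axis h@7; visible region now rows[7,8) x cols[4,6) = 1x2
Op 6 cut(0, 0): punch at orig (7,4); cuts so far [(7, 4)]; region rows[7,8) x cols[4,6) = 1x2
Unfold 1 (reflect across h@7): 2 holes -> [(6, 4), (7, 4)]
Unfold 2 (reflect across h@6): 4 holes -> [(4, 4), (5, 4), (6, 4), (7, 4)]
Unfold 3 (reflect across v@6): 8 holes -> [(4, 4), (4, 7), (5, 4), (5, 7), (6, 4), (6, 7), (7, 4), (7, 7)]
Unfold 4 (reflect across h@4): 16 holes -> [(0, 4), (0, 7), (1, 4), (1, 7), (2, 4), (2, 7), (3, 4), (3, 7), (4, 4), (4, 7), (5, 4), (5, 7), (6, 4), (6, 7), (7, 4), (7, 7)]
Unfold 5 (reflect across v@4): 32 holes -> [(0, 0), (0, 3), (0, 4), (0, 7), (1, 0), (1, 3), (1, 4), (1, 7), (2, 0), (2, 3), (2, 4), (2, 7), (3, 0), (3, 3), (3, 4), (3, 7), (4, 0), (4, 3), (4, 4), (4, 7), (5, 0), (5, 3), (5, 4), (5, 7), (6, 0), (6, 3), (6, 4), (6, 7), (7, 0), (7, 3), (7, 4), (7, 7)]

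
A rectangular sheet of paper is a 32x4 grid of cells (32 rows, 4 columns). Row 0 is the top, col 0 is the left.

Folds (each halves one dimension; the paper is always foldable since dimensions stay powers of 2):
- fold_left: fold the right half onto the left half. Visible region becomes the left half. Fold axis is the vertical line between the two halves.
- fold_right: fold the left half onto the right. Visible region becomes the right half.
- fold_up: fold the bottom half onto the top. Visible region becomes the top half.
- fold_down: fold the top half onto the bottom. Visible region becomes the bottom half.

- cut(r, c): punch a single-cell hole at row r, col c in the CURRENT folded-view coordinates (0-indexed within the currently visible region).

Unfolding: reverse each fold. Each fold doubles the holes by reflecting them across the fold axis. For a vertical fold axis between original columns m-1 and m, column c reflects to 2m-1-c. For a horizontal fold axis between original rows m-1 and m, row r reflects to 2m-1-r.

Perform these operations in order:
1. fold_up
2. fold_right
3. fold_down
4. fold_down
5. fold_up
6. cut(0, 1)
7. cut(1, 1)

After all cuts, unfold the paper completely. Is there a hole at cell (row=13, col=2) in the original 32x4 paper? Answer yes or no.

Op 1 fold_up: fold axis h@16; visible region now rows[0,16) x cols[0,4) = 16x4
Op 2 fold_right: fold axis v@2; visible region now rows[0,16) x cols[2,4) = 16x2
Op 3 fold_down: fold axis h@8; visible region now rows[8,16) x cols[2,4) = 8x2
Op 4 fold_down: fold axis h@12; visible region now rows[12,16) x cols[2,4) = 4x2
Op 5 fold_up: fold axis h@14; visible region now rows[12,14) x cols[2,4) = 2x2
Op 6 cut(0, 1): punch at orig (12,3); cuts so far [(12, 3)]; region rows[12,14) x cols[2,4) = 2x2
Op 7 cut(1, 1): punch at orig (13,3); cuts so far [(12, 3), (13, 3)]; region rows[12,14) x cols[2,4) = 2x2
Unfold 1 (reflect across h@14): 4 holes -> [(12, 3), (13, 3), (14, 3), (15, 3)]
Unfold 2 (reflect across h@12): 8 holes -> [(8, 3), (9, 3), (10, 3), (11, 3), (12, 3), (13, 3), (14, 3), (15, 3)]
Unfold 3 (reflect across h@8): 16 holes -> [(0, 3), (1, 3), (2, 3), (3, 3), (4, 3), (5, 3), (6, 3), (7, 3), (8, 3), (9, 3), (10, 3), (11, 3), (12, 3), (13, 3), (14, 3), (15, 3)]
Unfold 4 (reflect across v@2): 32 holes -> [(0, 0), (0, 3), (1, 0), (1, 3), (2, 0), (2, 3), (3, 0), (3, 3), (4, 0), (4, 3), (5, 0), (5, 3), (6, 0), (6, 3), (7, 0), (7, 3), (8, 0), (8, 3), (9, 0), (9, 3), (10, 0), (10, 3), (11, 0), (11, 3), (12, 0), (12, 3), (13, 0), (13, 3), (14, 0), (14, 3), (15, 0), (15, 3)]
Unfold 5 (reflect across h@16): 64 holes -> [(0, 0), (0, 3), (1, 0), (1, 3), (2, 0), (2, 3), (3, 0), (3, 3), (4, 0), (4, 3), (5, 0), (5, 3), (6, 0), (6, 3), (7, 0), (7, 3), (8, 0), (8, 3), (9, 0), (9, 3), (10, 0), (10, 3), (11, 0), (11, 3), (12, 0), (12, 3), (13, 0), (13, 3), (14, 0), (14, 3), (15, 0), (15, 3), (16, 0), (16, 3), (17, 0), (17, 3), (18, 0), (18, 3), (19, 0), (19, 3), (20, 0), (20, 3), (21, 0), (21, 3), (22, 0), (22, 3), (23, 0), (23, 3), (24, 0), (24, 3), (25, 0), (25, 3), (26, 0), (26, 3), (27, 0), (27, 3), (28, 0), (28, 3), (29, 0), (29, 3), (30, 0), (30, 3), (31, 0), (31, 3)]
Holes: [(0, 0), (0, 3), (1, 0), (1, 3), (2, 0), (2, 3), (3, 0), (3, 3), (4, 0), (4, 3), (5, 0), (5, 3), (6, 0), (6, 3), (7, 0), (7, 3), (8, 0), (8, 3), (9, 0), (9, 3), (10, 0), (10, 3), (11, 0), (11, 3), (12, 0), (12, 3), (13, 0), (13, 3), (14, 0), (14, 3), (15, 0), (15, 3), (16, 0), (16, 3), (17, 0), (17, 3), (18, 0), (18, 3), (19, 0), (19, 3), (20, 0), (20, 3), (21, 0), (21, 3), (22, 0), (22, 3), (23, 0), (23, 3), (24, 0), (24, 3), (25, 0), (25, 3), (26, 0), (26, 3), (27, 0), (27, 3), (28, 0), (28, 3), (29, 0), (29, 3), (30, 0), (30, 3), (31, 0), (31, 3)]

Answer: no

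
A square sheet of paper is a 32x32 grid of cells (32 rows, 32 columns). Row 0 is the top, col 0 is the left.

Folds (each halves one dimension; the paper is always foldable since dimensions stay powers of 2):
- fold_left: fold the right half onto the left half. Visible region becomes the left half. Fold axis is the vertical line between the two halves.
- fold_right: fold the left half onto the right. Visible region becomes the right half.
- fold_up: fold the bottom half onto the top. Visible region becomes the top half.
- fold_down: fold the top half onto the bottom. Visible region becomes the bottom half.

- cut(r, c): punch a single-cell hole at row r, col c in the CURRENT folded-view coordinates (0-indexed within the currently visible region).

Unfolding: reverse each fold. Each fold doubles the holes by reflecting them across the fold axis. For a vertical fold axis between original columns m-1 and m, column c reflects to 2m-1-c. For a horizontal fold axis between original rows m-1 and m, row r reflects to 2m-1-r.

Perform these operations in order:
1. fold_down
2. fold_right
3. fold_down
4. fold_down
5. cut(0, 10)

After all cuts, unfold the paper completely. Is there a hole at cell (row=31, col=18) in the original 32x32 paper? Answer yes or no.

Op 1 fold_down: fold axis h@16; visible region now rows[16,32) x cols[0,32) = 16x32
Op 2 fold_right: fold axis v@16; visible region now rows[16,32) x cols[16,32) = 16x16
Op 3 fold_down: fold axis h@24; visible region now rows[24,32) x cols[16,32) = 8x16
Op 4 fold_down: fold axis h@28; visible region now rows[28,32) x cols[16,32) = 4x16
Op 5 cut(0, 10): punch at orig (28,26); cuts so far [(28, 26)]; region rows[28,32) x cols[16,32) = 4x16
Unfold 1 (reflect across h@28): 2 holes -> [(27, 26), (28, 26)]
Unfold 2 (reflect across h@24): 4 holes -> [(19, 26), (20, 26), (27, 26), (28, 26)]
Unfold 3 (reflect across v@16): 8 holes -> [(19, 5), (19, 26), (20, 5), (20, 26), (27, 5), (27, 26), (28, 5), (28, 26)]
Unfold 4 (reflect across h@16): 16 holes -> [(3, 5), (3, 26), (4, 5), (4, 26), (11, 5), (11, 26), (12, 5), (12, 26), (19, 5), (19, 26), (20, 5), (20, 26), (27, 5), (27, 26), (28, 5), (28, 26)]
Holes: [(3, 5), (3, 26), (4, 5), (4, 26), (11, 5), (11, 26), (12, 5), (12, 26), (19, 5), (19, 26), (20, 5), (20, 26), (27, 5), (27, 26), (28, 5), (28, 26)]

Answer: no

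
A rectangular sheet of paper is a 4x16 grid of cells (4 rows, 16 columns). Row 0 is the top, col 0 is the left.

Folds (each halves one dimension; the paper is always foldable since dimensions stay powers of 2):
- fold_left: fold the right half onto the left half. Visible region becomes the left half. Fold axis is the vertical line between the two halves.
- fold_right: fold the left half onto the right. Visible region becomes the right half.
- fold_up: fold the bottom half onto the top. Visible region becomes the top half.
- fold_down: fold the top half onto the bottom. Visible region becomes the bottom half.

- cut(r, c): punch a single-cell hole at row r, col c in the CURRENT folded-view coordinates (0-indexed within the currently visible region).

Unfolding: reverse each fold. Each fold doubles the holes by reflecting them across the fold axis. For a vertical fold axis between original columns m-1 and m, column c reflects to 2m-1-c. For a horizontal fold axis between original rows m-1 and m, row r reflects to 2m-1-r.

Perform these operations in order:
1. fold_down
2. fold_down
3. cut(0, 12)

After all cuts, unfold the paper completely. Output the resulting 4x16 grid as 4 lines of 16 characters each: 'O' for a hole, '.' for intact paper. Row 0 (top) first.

Answer: ............O...
............O...
............O...
............O...

Derivation:
Op 1 fold_down: fold axis h@2; visible region now rows[2,4) x cols[0,16) = 2x16
Op 2 fold_down: fold axis h@3; visible region now rows[3,4) x cols[0,16) = 1x16
Op 3 cut(0, 12): punch at orig (3,12); cuts so far [(3, 12)]; region rows[3,4) x cols[0,16) = 1x16
Unfold 1 (reflect across h@3): 2 holes -> [(2, 12), (3, 12)]
Unfold 2 (reflect across h@2): 4 holes -> [(0, 12), (1, 12), (2, 12), (3, 12)]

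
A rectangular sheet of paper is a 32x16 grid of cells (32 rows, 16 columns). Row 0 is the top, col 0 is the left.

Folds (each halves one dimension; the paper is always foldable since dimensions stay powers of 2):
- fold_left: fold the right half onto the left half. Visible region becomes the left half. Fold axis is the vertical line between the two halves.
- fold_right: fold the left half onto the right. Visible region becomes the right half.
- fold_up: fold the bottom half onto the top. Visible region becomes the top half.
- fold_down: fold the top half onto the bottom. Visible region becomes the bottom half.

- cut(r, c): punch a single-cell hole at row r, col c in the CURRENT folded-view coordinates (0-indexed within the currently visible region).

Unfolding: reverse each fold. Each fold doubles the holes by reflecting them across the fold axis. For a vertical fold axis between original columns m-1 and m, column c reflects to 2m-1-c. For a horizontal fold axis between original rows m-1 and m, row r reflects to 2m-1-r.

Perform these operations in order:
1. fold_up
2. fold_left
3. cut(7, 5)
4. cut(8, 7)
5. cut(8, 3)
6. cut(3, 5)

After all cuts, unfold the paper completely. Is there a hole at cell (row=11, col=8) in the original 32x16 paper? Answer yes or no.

Answer: no

Derivation:
Op 1 fold_up: fold axis h@16; visible region now rows[0,16) x cols[0,16) = 16x16
Op 2 fold_left: fold axis v@8; visible region now rows[0,16) x cols[0,8) = 16x8
Op 3 cut(7, 5): punch at orig (7,5); cuts so far [(7, 5)]; region rows[0,16) x cols[0,8) = 16x8
Op 4 cut(8, 7): punch at orig (8,7); cuts so far [(7, 5), (8, 7)]; region rows[0,16) x cols[0,8) = 16x8
Op 5 cut(8, 3): punch at orig (8,3); cuts so far [(7, 5), (8, 3), (8, 7)]; region rows[0,16) x cols[0,8) = 16x8
Op 6 cut(3, 5): punch at orig (3,5); cuts so far [(3, 5), (7, 5), (8, 3), (8, 7)]; region rows[0,16) x cols[0,8) = 16x8
Unfold 1 (reflect across v@8): 8 holes -> [(3, 5), (3, 10), (7, 5), (7, 10), (8, 3), (8, 7), (8, 8), (8, 12)]
Unfold 2 (reflect across h@16): 16 holes -> [(3, 5), (3, 10), (7, 5), (7, 10), (8, 3), (8, 7), (8, 8), (8, 12), (23, 3), (23, 7), (23, 8), (23, 12), (24, 5), (24, 10), (28, 5), (28, 10)]
Holes: [(3, 5), (3, 10), (7, 5), (7, 10), (8, 3), (8, 7), (8, 8), (8, 12), (23, 3), (23, 7), (23, 8), (23, 12), (24, 5), (24, 10), (28, 5), (28, 10)]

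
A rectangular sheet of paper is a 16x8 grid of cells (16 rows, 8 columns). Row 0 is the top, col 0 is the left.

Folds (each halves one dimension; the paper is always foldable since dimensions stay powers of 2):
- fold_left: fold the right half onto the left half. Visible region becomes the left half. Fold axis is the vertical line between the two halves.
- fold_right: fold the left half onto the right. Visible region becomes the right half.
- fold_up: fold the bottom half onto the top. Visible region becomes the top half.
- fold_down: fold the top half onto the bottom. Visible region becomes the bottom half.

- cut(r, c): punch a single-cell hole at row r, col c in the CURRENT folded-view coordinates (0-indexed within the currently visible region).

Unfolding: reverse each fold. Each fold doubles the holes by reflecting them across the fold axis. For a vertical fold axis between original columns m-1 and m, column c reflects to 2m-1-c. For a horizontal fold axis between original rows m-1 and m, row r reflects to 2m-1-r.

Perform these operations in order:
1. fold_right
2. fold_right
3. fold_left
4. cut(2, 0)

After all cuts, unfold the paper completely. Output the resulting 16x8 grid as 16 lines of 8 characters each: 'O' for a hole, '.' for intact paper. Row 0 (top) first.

Answer: ........
........
OOOOOOOO
........
........
........
........
........
........
........
........
........
........
........
........
........

Derivation:
Op 1 fold_right: fold axis v@4; visible region now rows[0,16) x cols[4,8) = 16x4
Op 2 fold_right: fold axis v@6; visible region now rows[0,16) x cols[6,8) = 16x2
Op 3 fold_left: fold axis v@7; visible region now rows[0,16) x cols[6,7) = 16x1
Op 4 cut(2, 0): punch at orig (2,6); cuts so far [(2, 6)]; region rows[0,16) x cols[6,7) = 16x1
Unfold 1 (reflect across v@7): 2 holes -> [(2, 6), (2, 7)]
Unfold 2 (reflect across v@6): 4 holes -> [(2, 4), (2, 5), (2, 6), (2, 7)]
Unfold 3 (reflect across v@4): 8 holes -> [(2, 0), (2, 1), (2, 2), (2, 3), (2, 4), (2, 5), (2, 6), (2, 7)]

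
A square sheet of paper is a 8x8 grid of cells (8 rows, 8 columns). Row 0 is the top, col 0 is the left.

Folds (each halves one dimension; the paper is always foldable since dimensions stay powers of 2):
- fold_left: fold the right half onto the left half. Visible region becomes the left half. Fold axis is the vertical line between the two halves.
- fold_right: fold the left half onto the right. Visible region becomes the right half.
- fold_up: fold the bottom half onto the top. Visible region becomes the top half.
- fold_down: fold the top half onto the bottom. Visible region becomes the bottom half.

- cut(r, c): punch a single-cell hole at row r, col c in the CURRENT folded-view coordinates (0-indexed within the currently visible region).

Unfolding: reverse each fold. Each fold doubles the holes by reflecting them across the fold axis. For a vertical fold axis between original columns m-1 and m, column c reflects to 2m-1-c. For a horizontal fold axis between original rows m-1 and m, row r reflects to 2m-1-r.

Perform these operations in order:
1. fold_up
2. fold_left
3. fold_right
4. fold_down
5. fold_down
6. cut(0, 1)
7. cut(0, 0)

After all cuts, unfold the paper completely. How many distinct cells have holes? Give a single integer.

Op 1 fold_up: fold axis h@4; visible region now rows[0,4) x cols[0,8) = 4x8
Op 2 fold_left: fold axis v@4; visible region now rows[0,4) x cols[0,4) = 4x4
Op 3 fold_right: fold axis v@2; visible region now rows[0,4) x cols[2,4) = 4x2
Op 4 fold_down: fold axis h@2; visible region now rows[2,4) x cols[2,4) = 2x2
Op 5 fold_down: fold axis h@3; visible region now rows[3,4) x cols[2,4) = 1x2
Op 6 cut(0, 1): punch at orig (3,3); cuts so far [(3, 3)]; region rows[3,4) x cols[2,4) = 1x2
Op 7 cut(0, 0): punch at orig (3,2); cuts so far [(3, 2), (3, 3)]; region rows[3,4) x cols[2,4) = 1x2
Unfold 1 (reflect across h@3): 4 holes -> [(2, 2), (2, 3), (3, 2), (3, 3)]
Unfold 2 (reflect across h@2): 8 holes -> [(0, 2), (0, 3), (1, 2), (1, 3), (2, 2), (2, 3), (3, 2), (3, 3)]
Unfold 3 (reflect across v@2): 16 holes -> [(0, 0), (0, 1), (0, 2), (0, 3), (1, 0), (1, 1), (1, 2), (1, 3), (2, 0), (2, 1), (2, 2), (2, 3), (3, 0), (3, 1), (3, 2), (3, 3)]
Unfold 4 (reflect across v@4): 32 holes -> [(0, 0), (0, 1), (0, 2), (0, 3), (0, 4), (0, 5), (0, 6), (0, 7), (1, 0), (1, 1), (1, 2), (1, 3), (1, 4), (1, 5), (1, 6), (1, 7), (2, 0), (2, 1), (2, 2), (2, 3), (2, 4), (2, 5), (2, 6), (2, 7), (3, 0), (3, 1), (3, 2), (3, 3), (3, 4), (3, 5), (3, 6), (3, 7)]
Unfold 5 (reflect across h@4): 64 holes -> [(0, 0), (0, 1), (0, 2), (0, 3), (0, 4), (0, 5), (0, 6), (0, 7), (1, 0), (1, 1), (1, 2), (1, 3), (1, 4), (1, 5), (1, 6), (1, 7), (2, 0), (2, 1), (2, 2), (2, 3), (2, 4), (2, 5), (2, 6), (2, 7), (3, 0), (3, 1), (3, 2), (3, 3), (3, 4), (3, 5), (3, 6), (3, 7), (4, 0), (4, 1), (4, 2), (4, 3), (4, 4), (4, 5), (4, 6), (4, 7), (5, 0), (5, 1), (5, 2), (5, 3), (5, 4), (5, 5), (5, 6), (5, 7), (6, 0), (6, 1), (6, 2), (6, 3), (6, 4), (6, 5), (6, 6), (6, 7), (7, 0), (7, 1), (7, 2), (7, 3), (7, 4), (7, 5), (7, 6), (7, 7)]

Answer: 64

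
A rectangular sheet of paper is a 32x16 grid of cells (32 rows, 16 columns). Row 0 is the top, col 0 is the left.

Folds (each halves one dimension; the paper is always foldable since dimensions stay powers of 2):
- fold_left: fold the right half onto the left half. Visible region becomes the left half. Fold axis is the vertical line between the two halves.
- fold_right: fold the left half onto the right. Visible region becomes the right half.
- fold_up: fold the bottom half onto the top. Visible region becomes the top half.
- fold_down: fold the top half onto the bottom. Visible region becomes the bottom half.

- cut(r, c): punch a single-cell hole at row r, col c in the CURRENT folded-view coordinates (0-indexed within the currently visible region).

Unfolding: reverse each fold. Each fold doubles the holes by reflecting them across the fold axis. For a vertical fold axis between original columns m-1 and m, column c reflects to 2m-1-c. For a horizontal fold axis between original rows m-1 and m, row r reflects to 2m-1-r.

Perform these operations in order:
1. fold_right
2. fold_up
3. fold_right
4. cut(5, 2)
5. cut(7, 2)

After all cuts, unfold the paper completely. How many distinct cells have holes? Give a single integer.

Op 1 fold_right: fold axis v@8; visible region now rows[0,32) x cols[8,16) = 32x8
Op 2 fold_up: fold axis h@16; visible region now rows[0,16) x cols[8,16) = 16x8
Op 3 fold_right: fold axis v@12; visible region now rows[0,16) x cols[12,16) = 16x4
Op 4 cut(5, 2): punch at orig (5,14); cuts so far [(5, 14)]; region rows[0,16) x cols[12,16) = 16x4
Op 5 cut(7, 2): punch at orig (7,14); cuts so far [(5, 14), (7, 14)]; region rows[0,16) x cols[12,16) = 16x4
Unfold 1 (reflect across v@12): 4 holes -> [(5, 9), (5, 14), (7, 9), (7, 14)]
Unfold 2 (reflect across h@16): 8 holes -> [(5, 9), (5, 14), (7, 9), (7, 14), (24, 9), (24, 14), (26, 9), (26, 14)]
Unfold 3 (reflect across v@8): 16 holes -> [(5, 1), (5, 6), (5, 9), (5, 14), (7, 1), (7, 6), (7, 9), (7, 14), (24, 1), (24, 6), (24, 9), (24, 14), (26, 1), (26, 6), (26, 9), (26, 14)]

Answer: 16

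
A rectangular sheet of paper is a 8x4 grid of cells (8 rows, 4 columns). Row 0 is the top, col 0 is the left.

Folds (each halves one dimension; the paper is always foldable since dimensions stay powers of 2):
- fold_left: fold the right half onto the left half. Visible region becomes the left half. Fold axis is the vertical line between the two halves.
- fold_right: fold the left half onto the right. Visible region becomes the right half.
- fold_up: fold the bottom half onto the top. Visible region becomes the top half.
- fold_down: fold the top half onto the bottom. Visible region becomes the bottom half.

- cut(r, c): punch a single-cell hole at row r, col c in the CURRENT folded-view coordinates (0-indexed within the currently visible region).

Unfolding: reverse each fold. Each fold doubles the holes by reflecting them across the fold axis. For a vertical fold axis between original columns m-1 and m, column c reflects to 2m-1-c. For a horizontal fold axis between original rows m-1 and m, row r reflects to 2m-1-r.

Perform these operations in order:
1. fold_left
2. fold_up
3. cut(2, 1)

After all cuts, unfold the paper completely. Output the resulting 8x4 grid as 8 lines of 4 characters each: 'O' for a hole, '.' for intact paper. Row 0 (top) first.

Answer: ....
....
.OO.
....
....
.OO.
....
....

Derivation:
Op 1 fold_left: fold axis v@2; visible region now rows[0,8) x cols[0,2) = 8x2
Op 2 fold_up: fold axis h@4; visible region now rows[0,4) x cols[0,2) = 4x2
Op 3 cut(2, 1): punch at orig (2,1); cuts so far [(2, 1)]; region rows[0,4) x cols[0,2) = 4x2
Unfold 1 (reflect across h@4): 2 holes -> [(2, 1), (5, 1)]
Unfold 2 (reflect across v@2): 4 holes -> [(2, 1), (2, 2), (5, 1), (5, 2)]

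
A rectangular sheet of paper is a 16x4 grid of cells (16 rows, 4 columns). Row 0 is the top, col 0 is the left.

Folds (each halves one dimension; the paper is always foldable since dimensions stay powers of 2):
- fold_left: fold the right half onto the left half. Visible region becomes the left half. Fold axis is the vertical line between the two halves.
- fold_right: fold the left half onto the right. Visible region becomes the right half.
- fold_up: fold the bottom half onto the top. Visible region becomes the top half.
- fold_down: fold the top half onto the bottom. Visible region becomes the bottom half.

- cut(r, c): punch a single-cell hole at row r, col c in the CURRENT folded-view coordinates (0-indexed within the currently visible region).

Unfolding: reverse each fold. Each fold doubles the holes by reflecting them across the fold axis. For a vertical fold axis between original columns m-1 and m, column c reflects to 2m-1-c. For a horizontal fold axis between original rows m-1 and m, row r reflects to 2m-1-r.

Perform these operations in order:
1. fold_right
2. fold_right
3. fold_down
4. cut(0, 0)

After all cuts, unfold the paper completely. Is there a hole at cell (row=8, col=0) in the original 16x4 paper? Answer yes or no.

Op 1 fold_right: fold axis v@2; visible region now rows[0,16) x cols[2,4) = 16x2
Op 2 fold_right: fold axis v@3; visible region now rows[0,16) x cols[3,4) = 16x1
Op 3 fold_down: fold axis h@8; visible region now rows[8,16) x cols[3,4) = 8x1
Op 4 cut(0, 0): punch at orig (8,3); cuts so far [(8, 3)]; region rows[8,16) x cols[3,4) = 8x1
Unfold 1 (reflect across h@8): 2 holes -> [(7, 3), (8, 3)]
Unfold 2 (reflect across v@3): 4 holes -> [(7, 2), (7, 3), (8, 2), (8, 3)]
Unfold 3 (reflect across v@2): 8 holes -> [(7, 0), (7, 1), (7, 2), (7, 3), (8, 0), (8, 1), (8, 2), (8, 3)]
Holes: [(7, 0), (7, 1), (7, 2), (7, 3), (8, 0), (8, 1), (8, 2), (8, 3)]

Answer: yes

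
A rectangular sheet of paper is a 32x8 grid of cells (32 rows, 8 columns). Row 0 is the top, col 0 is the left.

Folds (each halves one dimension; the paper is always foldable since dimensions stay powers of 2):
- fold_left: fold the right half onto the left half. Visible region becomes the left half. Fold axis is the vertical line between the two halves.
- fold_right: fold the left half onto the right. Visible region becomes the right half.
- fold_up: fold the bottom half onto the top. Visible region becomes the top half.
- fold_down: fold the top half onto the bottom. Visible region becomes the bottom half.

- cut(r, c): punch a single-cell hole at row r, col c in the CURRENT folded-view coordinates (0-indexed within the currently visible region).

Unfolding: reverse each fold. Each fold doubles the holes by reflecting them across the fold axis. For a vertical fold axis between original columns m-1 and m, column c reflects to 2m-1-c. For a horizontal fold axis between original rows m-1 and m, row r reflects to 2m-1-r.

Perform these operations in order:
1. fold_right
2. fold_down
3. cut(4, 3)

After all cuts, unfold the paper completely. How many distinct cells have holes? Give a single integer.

Op 1 fold_right: fold axis v@4; visible region now rows[0,32) x cols[4,8) = 32x4
Op 2 fold_down: fold axis h@16; visible region now rows[16,32) x cols[4,8) = 16x4
Op 3 cut(4, 3): punch at orig (20,7); cuts so far [(20, 7)]; region rows[16,32) x cols[4,8) = 16x4
Unfold 1 (reflect across h@16): 2 holes -> [(11, 7), (20, 7)]
Unfold 2 (reflect across v@4): 4 holes -> [(11, 0), (11, 7), (20, 0), (20, 7)]

Answer: 4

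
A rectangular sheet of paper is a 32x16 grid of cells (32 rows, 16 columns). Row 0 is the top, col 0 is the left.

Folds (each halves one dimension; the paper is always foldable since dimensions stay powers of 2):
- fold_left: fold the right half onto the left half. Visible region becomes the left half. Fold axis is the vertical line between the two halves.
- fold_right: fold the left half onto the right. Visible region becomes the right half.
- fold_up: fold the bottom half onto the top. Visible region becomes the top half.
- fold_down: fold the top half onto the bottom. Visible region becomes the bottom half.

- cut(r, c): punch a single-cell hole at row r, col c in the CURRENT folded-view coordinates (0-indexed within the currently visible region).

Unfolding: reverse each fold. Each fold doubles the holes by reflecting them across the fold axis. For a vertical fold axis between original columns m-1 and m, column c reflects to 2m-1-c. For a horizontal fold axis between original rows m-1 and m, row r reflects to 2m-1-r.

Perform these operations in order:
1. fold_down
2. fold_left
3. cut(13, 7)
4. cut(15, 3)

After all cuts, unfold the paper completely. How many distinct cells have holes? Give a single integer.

Op 1 fold_down: fold axis h@16; visible region now rows[16,32) x cols[0,16) = 16x16
Op 2 fold_left: fold axis v@8; visible region now rows[16,32) x cols[0,8) = 16x8
Op 3 cut(13, 7): punch at orig (29,7); cuts so far [(29, 7)]; region rows[16,32) x cols[0,8) = 16x8
Op 4 cut(15, 3): punch at orig (31,3); cuts so far [(29, 7), (31, 3)]; region rows[16,32) x cols[0,8) = 16x8
Unfold 1 (reflect across v@8): 4 holes -> [(29, 7), (29, 8), (31, 3), (31, 12)]
Unfold 2 (reflect across h@16): 8 holes -> [(0, 3), (0, 12), (2, 7), (2, 8), (29, 7), (29, 8), (31, 3), (31, 12)]

Answer: 8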